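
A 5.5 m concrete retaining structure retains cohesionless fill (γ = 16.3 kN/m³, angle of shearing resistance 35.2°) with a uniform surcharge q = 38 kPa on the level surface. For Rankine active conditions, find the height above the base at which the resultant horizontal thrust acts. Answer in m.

K_a = 0.2687.
Triangular part P₁ = ½K_aγH² = 66.24 at H/3 = 1.833 m; rectangular part P₂ = K_a q H = 56.16 at H/2 = 2.750 m.
ȳ = (P₁·1.833 + P₂·2.750)/(P₁+P₂) = 2.254 m.

2.25 m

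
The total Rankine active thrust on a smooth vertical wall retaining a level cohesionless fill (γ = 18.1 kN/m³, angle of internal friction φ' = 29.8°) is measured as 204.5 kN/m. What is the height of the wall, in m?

8.20 m

K_a = 0.3360. P_a = ½ K_a γ H² ⇒ H = √(2P_a/(K_a γ)).
H = √(2×204.5/(0.3360×18.1)) = 8.200 m.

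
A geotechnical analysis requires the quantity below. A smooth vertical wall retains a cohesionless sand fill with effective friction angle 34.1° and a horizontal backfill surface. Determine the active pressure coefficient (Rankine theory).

K_a = (1 − sin φ)/(1 + sin φ) = (1 − sin 34.1°)/(1 + sin 34.1°) = 0.2815.

0.282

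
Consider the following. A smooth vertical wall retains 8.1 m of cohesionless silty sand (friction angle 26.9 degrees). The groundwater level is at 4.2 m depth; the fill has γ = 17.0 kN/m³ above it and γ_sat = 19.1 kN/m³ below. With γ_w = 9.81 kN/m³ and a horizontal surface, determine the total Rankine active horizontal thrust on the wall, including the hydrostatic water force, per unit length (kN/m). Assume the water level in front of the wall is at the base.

263 kN/m

K_a = tan²(45° − φ/2) = 0.3770.
γ' = 19.1 − 9.81 = 9.290 kN/m³. Depth below WT = 3.9 m.
σ'_h at WT = K_a γ d_w = 26.92 kPa; at base = 26.92 + K_a γ' × 3.9 = 40.58 kPa.
P₁ (0–4.2 m) = ½×26.92×4.2 = 56.53. P₂ (4.2–8.1 m) = ½(26.92+40.58)×3.9 = 131.6.
P_w = ½ γ_w h₂² = 0.5×9.81×3.9² = 74.61. Total = 56.53+131.6+74.61 = 262.7 kN/m.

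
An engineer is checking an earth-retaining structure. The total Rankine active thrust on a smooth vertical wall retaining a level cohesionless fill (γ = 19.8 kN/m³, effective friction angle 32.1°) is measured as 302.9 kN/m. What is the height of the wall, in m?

K_a = 0.3060. P_a = ½ K_a γ H² ⇒ H = √(2P_a/(K_a γ)).
H = √(2×302.9/(0.3060×19.8)) = 9.999 m.

10.00 m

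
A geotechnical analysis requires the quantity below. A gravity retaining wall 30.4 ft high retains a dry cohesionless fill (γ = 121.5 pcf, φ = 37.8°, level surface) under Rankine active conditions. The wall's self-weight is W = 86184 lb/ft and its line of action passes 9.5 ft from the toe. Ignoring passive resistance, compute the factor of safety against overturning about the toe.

K_a = tan²(45° − 37.8°/2) = 0.2400.
P_a = ½K_aγH² = 0.5×0.2400×121.5×30.4² = 13470 lb/ft, acting at H/3 = 10.13 ft above the base.
Overturning moment M_o = P_a × H/3 = 13470 × 10.13 = 136500.
Resisting moment M_r = W × 9.5 = 86184 × 9.5 = 818700.
FS_overturning = M_r/M_o = 818700/136500 = 5.997.

6.00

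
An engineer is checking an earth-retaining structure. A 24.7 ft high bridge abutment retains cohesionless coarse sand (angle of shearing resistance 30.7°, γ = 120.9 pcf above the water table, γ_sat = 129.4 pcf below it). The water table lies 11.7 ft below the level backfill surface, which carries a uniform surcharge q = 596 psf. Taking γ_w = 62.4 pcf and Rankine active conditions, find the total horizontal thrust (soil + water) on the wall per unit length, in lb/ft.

K_a = tan²(45° − φ/2) = 0.3240.
γ' = 129.4 − 62.4 = 67.00 pcf. h₂ = H − d_w = 13.0 ft.
σ'_h: at surface K_a·q = 193.1; at WT K_a(q+γd_w) = 651.5; at base K_a(q+γd_w+γ'h₂) = 933.7 psf.
P₁ = ½(193.1+651.5)×11.7 = 4941; P₂ = ½(651.5+933.7)×13.0 = 10300; P_w = ½γ_w h₂² = 5273.
Total = 4941+10300+5273 = 20520 lb/ft.

20500 lb/ft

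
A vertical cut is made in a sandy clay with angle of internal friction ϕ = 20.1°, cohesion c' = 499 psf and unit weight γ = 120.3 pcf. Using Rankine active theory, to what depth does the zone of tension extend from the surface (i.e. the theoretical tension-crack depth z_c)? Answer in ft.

11.9 ft

K_a = tan²(45° − 20.1°/2) = 0.4885; √K_a = 0.6989.
The active pressure is zero where K_a γ z = 2c√K_a, so z_c = 2c/(γ√K_a) = 2×499/(120.3×0.6989) = 11.87 ft.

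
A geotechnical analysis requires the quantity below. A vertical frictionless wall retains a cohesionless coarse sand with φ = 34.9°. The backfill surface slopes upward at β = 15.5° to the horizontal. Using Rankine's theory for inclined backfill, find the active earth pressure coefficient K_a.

K_a = cos β · (cos β − √(cos²β − cos²φ)) / (cos β + √(cos²β − cos²φ)).
cos β = 0.9636, cos φ = 0.8202, √(cos²β − cos²φ) = 0.5059.
K_a = 0.9636 × (0.9636 − 0.5059)/(0.9636 + 0.5059) = 0.3002.

0.300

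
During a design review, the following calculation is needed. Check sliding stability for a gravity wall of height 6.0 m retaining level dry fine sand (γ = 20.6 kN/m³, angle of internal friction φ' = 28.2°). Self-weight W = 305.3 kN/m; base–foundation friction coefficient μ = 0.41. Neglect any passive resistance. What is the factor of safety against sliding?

0.942

K_a = tan²(45° − 28.2°/2) = 0.3582.
P_a = ½K_aγH² = 0.5×0.3582×20.6×6.0² = 132.8 kN/m, acting at H/3 = 2.000 m above the base.
FS_sliding = μW / P_a = 0.41×305.3 / 132.8 = 0.9425.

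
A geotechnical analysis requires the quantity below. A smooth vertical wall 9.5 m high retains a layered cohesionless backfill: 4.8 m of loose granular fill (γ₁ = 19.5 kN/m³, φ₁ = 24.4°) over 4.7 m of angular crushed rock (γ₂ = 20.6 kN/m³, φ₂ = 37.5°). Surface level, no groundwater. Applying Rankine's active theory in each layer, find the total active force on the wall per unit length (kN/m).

256 kN/m

K_a1 = tan²(45°−24.4°/2) = 0.4153; K_a2 = tan²(45°−37.5°/2) = 0.2432.
Layer 1: σ at base = K_a1 γ₁ h₁ = 38.87 kPa; P₁ = ½×38.87×4.8 = 93.30.
Layer 2: σ_v at top = γ₁h₁ = 93.60; σ_h top = K_a2×93.60 = 22.76; σ_h base = K_a2×(93.60+20.6×4.7) = 46.31.
P₂ = ½(22.76+46.31)×4.7 = 162.3. Total P_a = 93.30+162.3 = 255.6 kN/m.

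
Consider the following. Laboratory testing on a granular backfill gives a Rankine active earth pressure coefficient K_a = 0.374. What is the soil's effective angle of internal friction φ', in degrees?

27.1°

K_a = tan²(45° − φ/2) ⇒ 45° − φ/2 = arctan(√0.374) = 31.45°.
φ = 2(45° − 31.45°) = 27.10°.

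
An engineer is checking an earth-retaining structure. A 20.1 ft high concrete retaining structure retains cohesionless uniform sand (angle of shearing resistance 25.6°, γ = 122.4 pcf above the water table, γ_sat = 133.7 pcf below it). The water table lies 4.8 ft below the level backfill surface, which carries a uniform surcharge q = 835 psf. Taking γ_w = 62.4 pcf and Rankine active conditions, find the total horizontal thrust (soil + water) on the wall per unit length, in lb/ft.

K_a = tan²(45° − φ/2) = 0.3966.
γ' = 133.7 − 62.4 = 71.30 pcf. h₂ = H − d_w = 15.3 ft.
σ'_h: at surface K_a·q = 331.1; at WT K_a(q+γd_w) = 564.1; at base K_a(q+γd_w+γ'h₂) = 996.7 psf.
P₁ = ½(331.1+564.1)×4.8 = 2149; P₂ = ½(564.1+996.7)×15.3 = 11940; P_w = ½γ_w h₂² = 7304.
Total = 2149+11940+7304 = 21390 lb/ft.

21400 lb/ft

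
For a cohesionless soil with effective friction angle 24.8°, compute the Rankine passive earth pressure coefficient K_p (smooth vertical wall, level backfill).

K_p = (1 + sin φ)/(1 − sin φ) = tan²(45° + 24.8°/2) = 2.445.

2.45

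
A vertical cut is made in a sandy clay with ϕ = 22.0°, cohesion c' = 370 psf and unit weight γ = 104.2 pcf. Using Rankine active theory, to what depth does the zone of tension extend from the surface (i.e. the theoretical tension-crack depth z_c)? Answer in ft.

K_a = tan²(45° − 22.0°/2) = 0.4550; √K_a = 0.6745.
The active pressure is zero where K_a γ z = 2c√K_a, so z_c = 2c/(γ√K_a) = 2×370/(104.2×0.6745) = 10.53 ft.

10.5 ft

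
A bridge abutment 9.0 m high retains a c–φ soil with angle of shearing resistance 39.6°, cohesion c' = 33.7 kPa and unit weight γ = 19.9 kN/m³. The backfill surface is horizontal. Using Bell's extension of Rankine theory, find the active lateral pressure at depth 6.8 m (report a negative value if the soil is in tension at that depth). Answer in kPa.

-1.75 kPa

K_a = (1 − sin φ)/(1 + sin φ) = 0.2214.
σ_a = K_a γ z − 2c√K_a = 0.2214×19.9×6.8 − 2×33.7×0.4706 = -1.752 kPa.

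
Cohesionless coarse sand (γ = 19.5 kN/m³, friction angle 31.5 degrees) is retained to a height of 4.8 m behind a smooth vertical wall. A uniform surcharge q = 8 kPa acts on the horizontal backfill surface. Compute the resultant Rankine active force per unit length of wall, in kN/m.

K_a = tan²(45° − φ/2) = 0.3136.
Soil triangle: ½ K_a γ H² = 0.5×0.3136×19.5×4.8² = 70.45 kN/m.
Surcharge rectangle: K_a q H = 0.3136×8×4.8 = 12.04 kN/m.
Total = 70.45 + 12.04 = 82.50 kN/m.

82.5 kN/m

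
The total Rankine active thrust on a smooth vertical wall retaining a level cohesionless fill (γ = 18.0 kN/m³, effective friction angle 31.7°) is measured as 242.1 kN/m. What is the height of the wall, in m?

K_a = 0.3111. P_a = ½ K_a γ H² ⇒ H = √(2P_a/(K_a γ)).
H = √(2×242.1/(0.3111×18.0)) = 9.299 m.

9.30 m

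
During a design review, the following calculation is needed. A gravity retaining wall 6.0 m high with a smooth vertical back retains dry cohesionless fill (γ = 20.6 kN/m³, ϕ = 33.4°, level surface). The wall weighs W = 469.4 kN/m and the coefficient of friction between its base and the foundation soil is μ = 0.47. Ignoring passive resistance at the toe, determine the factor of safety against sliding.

K_a = tan²(45° − 33.4°/2) = 0.2899.
P_a = ½K_aγH² = 0.5×0.2899×20.6×6.0² = 107.5 kN/m, acting at H/3 = 2.000 m above the base.
FS_sliding = μW / P_a = 0.47×469.4 / 107.5 = 2.052.

2.05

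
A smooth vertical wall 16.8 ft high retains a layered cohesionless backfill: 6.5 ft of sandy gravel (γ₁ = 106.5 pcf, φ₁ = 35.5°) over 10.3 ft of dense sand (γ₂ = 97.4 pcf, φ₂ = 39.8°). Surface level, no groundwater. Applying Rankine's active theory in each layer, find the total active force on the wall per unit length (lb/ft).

3300 lb/ft

K_a1 = tan²(45°−35.5°/2) = 0.2653; K_a2 = tan²(45°−39.8°/2) = 0.2194.
Layer 1: σ at base = K_a1 γ₁ h₁ = 183.6 psf; P₁ = ½×183.6×6.5 = 596.8.
Layer 2: σ_v at top = γ₁h₁ = 692.2; σ_h top = K_a2×692.2 = 151.9; σ_h base = K_a2×(692.2+97.4×10.3) = 372.0.
P₂ = ½(151.9+372.0)×10.3 = 2698. Total P_a = 596.8+2698 = 3295 lb/ft.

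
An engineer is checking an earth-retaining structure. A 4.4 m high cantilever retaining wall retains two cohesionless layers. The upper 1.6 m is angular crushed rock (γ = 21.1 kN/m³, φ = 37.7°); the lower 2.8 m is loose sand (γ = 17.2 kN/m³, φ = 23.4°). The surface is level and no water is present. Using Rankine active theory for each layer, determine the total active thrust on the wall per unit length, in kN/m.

76.4 kN/m

K_a1 = tan²(45°−37.7°/2) = 0.2411; K_a2 = tan²(45°−23.4°/2) = 0.4315.
Layer 1: σ at base = K_a1 γ₁ h₁ = 8.138 kPa; P₁ = ½×8.138×1.6 = 6.511.
Layer 2: σ_v at top = γ₁h₁ = 33.76; σ_h top = K_a2×33.76 = 14.57; σ_h base = K_a2×(33.76+17.2×2.8) = 35.35.
P₂ = ½(14.57+35.35)×2.8 = 69.88. Total P_a = 6.511+69.88 = 76.39 kN/m.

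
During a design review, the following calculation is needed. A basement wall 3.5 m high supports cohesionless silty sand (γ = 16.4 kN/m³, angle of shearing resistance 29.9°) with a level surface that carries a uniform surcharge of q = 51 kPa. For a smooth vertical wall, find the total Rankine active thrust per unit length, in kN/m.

93.4 kN/m

K_a = tan²(45° − φ/2) = 0.3347.
Soil triangle: ½ K_a γ H² = 0.5×0.3347×16.4×3.5² = 33.62 kN/m.
Surcharge rectangle: K_a q H = 0.3347×51×3.5 = 59.74 kN/m.
Total = 33.62 + 59.74 = 93.36 kN/m.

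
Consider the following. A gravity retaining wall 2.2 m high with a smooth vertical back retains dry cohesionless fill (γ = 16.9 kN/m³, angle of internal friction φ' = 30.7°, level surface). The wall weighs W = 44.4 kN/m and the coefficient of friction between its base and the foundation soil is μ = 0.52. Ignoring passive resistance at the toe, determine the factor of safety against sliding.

K_a = tan²(45° − 30.7°/2) = 0.3240.
P_a = ½K_aγH² = 0.5×0.3240×16.9×2.2² = 13.25 kN/m, acting at H/3 = 0.7333 m above the base.
FS_sliding = μW / P_a = 0.52×44.4 / 13.25 = 1.742.

1.74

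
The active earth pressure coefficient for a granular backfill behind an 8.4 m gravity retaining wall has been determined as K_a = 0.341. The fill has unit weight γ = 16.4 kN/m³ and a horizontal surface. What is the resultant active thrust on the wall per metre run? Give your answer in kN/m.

P = ½ K_a γ H² = 0.5 × 0.341 × 16.4 × 8.4² = 197.3 kN/m.

197 kN/m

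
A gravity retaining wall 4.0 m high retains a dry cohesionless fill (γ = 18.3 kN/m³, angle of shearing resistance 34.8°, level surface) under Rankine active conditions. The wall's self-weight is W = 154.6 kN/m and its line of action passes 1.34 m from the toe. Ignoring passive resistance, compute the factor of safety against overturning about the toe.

3.88

K_a = tan²(45° − 34.8°/2) = 0.2733.
P_a = ½K_aγH² = 0.5×0.2733×18.3×4.0² = 40.01 kN/m, acting at H/3 = 1.333 m above the base.
Overturning moment M_o = P_a × H/3 = 40.01 × 1.333 = 53.35.
Resisting moment M_r = W × 1.34 = 154.6 × 1.34 = 207.2.
FS_overturning = M_r/M_o = 207.2/53.35 = 3.883.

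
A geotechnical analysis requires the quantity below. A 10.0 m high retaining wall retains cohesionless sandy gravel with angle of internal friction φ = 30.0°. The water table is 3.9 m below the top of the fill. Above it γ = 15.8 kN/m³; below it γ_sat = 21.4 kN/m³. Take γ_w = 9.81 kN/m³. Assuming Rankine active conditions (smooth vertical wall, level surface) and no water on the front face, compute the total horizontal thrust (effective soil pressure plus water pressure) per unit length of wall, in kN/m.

420 kN/m

K_a = tan²(45° − φ/2) = 0.3333.
γ' = 21.4 − 9.81 = 11.59 kN/m³. Depth below WT = 6.1 m.
σ'_h at WT = K_a γ d_w = 20.54 kPa; at base = 20.54 + K_a γ' × 6.1 = 44.11 kPa.
P₁ (0–3.9 m) = ½×20.54×3.9 = 40.05. P₂ (3.9–10.0 m) = ½(20.54+44.11)×6.1 = 197.2.
P_w = ½ γ_w h₂² = 0.5×9.81×6.1² = 182.5. Total = 40.05+197.2+182.5 = 419.7 kN/m.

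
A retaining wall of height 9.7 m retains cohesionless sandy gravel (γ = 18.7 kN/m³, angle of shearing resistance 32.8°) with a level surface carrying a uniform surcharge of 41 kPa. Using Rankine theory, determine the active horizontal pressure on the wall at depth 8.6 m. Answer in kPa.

K_a = (1 − sin φ)/(1 + sin φ) = 0.2973.
σ_v = γz + q = 18.7 × 8.6 + 41 = 201.8 kPa.
σ_h = K_a σ_v = 0.2973 × 201.8 = 59.99 kPa.

60.0 kPa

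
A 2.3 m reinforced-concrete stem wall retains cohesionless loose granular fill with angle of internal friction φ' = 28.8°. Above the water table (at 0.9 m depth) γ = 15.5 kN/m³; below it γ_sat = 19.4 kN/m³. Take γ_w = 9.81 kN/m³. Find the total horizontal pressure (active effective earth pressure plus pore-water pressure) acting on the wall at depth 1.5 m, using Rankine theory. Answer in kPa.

K_a = (1 − sin φ)/(1 + sin φ) = 0.3498.
γ' = 19.4 − 9.81 = 9.590 kN/m³.
Effective vertical stress at 1.5 m: σ'_v = 15.5×0.9 + 9.590×0.600 = 19.70 kPa.
σ'_h = K_a σ'_v = 0.3498 × 19.70 = 6.892 kPa; u = γ_w × 0.600 = 5.886 kPa.
Total σ_h = 6.892 + 5.886 = 12.78 kPa.

12.8 kPa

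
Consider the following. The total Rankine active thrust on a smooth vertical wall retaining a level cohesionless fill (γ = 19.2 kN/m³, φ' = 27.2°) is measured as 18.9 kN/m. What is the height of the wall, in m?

K_a = 0.3726. P_a = ½ K_a γ H² ⇒ H = √(2P_a/(K_a γ)).
H = √(2×18.9/(0.3726×19.2)) = 2.299 m.

2.30 m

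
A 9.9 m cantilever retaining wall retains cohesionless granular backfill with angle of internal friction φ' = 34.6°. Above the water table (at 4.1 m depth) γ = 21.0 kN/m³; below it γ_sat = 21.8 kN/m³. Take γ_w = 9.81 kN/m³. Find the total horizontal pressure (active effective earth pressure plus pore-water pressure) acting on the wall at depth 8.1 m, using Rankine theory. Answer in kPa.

K_a = (1 − sin φ)/(1 + sin φ) = 0.2756.
γ' = 21.8 − 9.81 = 11.99 kN/m³.
Effective vertical stress at 8.1 m: σ'_v = 21.0×4.1 + 11.99×4.00 = 134.1 kPa.
σ'_h = K_a σ'_v = 0.2756 × 134.1 = 36.95 kPa; u = γ_w × 4.00 = 39.24 kPa.
Total σ_h = 36.95 + 39.24 = 76.19 kPa.

76.2 kPa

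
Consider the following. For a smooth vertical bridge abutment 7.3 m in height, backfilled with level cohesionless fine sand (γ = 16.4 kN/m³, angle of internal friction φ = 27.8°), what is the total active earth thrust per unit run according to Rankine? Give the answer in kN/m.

K_a = tan²(45° − φ/2) = 0.3639.
P_a = ½ K_a γ H² = 0.5 × 0.3639 × 16.4 × 7.3² = 159.0 kN/m.

159 kN/m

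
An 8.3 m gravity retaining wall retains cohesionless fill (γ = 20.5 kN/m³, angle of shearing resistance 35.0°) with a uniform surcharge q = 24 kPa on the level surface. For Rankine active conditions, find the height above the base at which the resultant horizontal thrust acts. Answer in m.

K_a = 0.2710.
Triangular part P₁ = ½K_aγH² = 191.4 at H/3 = 2.767 m; rectangular part P₂ = K_a q H = 53.98 at H/2 = 4.150 m.
ȳ = (P₁·2.767 + P₂·4.150)/(P₁+P₂) = 3.071 m.

3.07 m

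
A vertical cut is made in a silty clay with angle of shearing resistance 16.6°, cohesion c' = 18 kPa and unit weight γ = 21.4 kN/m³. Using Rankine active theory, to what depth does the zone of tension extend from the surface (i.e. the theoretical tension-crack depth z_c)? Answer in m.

K_a = tan²(45° − 16.6°/2) = 0.5556; √K_a = 0.7454.
The active pressure is zero where K_a γ z = 2c√K_a, so z_c = 2c/(γ√K_a) = 2×18/(21.4×0.7454) = 2.257 m.

2.26 m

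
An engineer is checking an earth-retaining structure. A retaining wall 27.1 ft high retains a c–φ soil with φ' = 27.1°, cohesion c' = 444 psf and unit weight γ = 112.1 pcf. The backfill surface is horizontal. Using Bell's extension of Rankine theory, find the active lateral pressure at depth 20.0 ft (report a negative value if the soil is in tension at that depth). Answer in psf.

296 psf

K_a = (1 − sin φ)/(1 + sin φ) = 0.3741.
σ_a = K_a γ z − 2c√K_a = 0.3741×112.1×20.0 − 2×444×0.6116 = 295.5 psf.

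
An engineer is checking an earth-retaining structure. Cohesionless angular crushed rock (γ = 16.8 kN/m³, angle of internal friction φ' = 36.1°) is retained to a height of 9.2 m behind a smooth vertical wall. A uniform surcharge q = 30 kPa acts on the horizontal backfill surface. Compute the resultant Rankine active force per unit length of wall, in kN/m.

K_a = tan²(45° − φ/2) = 0.2585.
Soil triangle: ½ K_a γ H² = 0.5×0.2585×16.8×9.2² = 183.8 kN/m.
Surcharge rectangle: K_a q H = 0.2585×30×9.2 = 71.35 kN/m.
Total = 183.8 + 71.35 = 255.1 kN/m.

255 kN/m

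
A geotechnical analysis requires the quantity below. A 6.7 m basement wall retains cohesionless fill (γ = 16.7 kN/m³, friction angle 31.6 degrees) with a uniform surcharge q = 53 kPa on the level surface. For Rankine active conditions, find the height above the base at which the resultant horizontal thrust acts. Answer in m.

K_a = 0.3123.
Triangular part P₁ = ½K_aγH² = 117.1 at H/3 = 2.233 m; rectangular part P₂ = K_a q H = 110.9 at H/2 = 3.350 m.
ȳ = (P₁·2.233 + P₂·3.350)/(P₁+P₂) = 2.777 m.

2.78 m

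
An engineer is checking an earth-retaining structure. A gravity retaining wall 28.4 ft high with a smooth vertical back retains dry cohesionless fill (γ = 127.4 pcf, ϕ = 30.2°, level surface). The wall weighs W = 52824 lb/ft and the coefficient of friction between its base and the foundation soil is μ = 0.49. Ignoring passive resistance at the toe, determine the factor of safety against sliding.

K_a = tan²(45° − 30.2°/2) = 0.3307.
P_a = ½K_aγH² = 0.5×0.3307×127.4×28.4² = 16990 lb/ft, acting at H/3 = 9.467 ft above the base.
FS_sliding = μW / P_a = 0.49×52824 / 16990 = 1.524.

1.52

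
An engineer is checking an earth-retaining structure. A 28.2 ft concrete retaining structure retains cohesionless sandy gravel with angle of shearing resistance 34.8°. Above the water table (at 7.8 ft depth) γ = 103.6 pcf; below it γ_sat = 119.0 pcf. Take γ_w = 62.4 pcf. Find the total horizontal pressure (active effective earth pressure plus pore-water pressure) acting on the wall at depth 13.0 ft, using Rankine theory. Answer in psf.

K_a = (1 − sin φ)/(1 + sin φ) = 0.2733.
γ' = 119.0 − 62.4 = 56.60 pcf.
Effective vertical stress at 13.0 ft: σ'_v = 103.6×7.8 + 56.60×5.20 = 1102 psf.
σ'_h = K_a σ'_v = 0.2733 × 1102 = 301.3 psf; u = γ_w × 5.20 = 324.5 psf.
Total σ_h = 301.3 + 324.5 = 625.8 psf.

626 psf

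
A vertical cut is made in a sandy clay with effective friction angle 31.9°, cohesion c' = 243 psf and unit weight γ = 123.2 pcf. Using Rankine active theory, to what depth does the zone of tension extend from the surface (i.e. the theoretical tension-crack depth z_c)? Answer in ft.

7.10 ft

K_a = tan²(45° − 31.9°/2) = 0.3085; √K_a = 0.5555.
The active pressure is zero where K_a γ z = 2c√K_a, so z_c = 2c/(γ√K_a) = 2×243/(123.2×0.5555) = 7.102 ft.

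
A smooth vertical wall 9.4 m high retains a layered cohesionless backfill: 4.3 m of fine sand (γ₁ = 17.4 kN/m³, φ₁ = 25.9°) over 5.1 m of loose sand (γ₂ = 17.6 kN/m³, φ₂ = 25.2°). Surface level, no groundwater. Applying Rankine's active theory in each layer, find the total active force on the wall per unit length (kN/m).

309 kN/m

K_a1 = tan²(45°−25.9°/2) = 0.3920; K_a2 = tan²(45°−25.2°/2) = 0.4027.
Layer 1: σ at base = K_a1 γ₁ h₁ = 29.33 kPa; P₁ = ½×29.33×4.3 = 63.06.
Layer 2: σ_v at top = γ₁h₁ = 74.82; σ_h top = K_a2×74.82 = 30.13; σ_h base = K_a2×(74.82+17.6×5.1) = 66.28.
P₂ = ½(30.13+66.28)×5.1 = 245.9. Total P_a = 63.06+245.9 = 308.9 kN/m.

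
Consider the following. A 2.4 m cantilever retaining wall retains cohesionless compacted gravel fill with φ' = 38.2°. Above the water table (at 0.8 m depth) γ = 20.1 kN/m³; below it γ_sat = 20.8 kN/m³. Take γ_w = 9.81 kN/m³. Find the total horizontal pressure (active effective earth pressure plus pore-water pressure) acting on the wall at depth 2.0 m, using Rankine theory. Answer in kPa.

K_a = (1 − sin φ)/(1 + sin φ) = 0.2358.
γ' = 20.8 − 9.81 = 10.99 kN/m³.
Effective vertical stress at 2.0 m: σ'_v = 20.1×0.8 + 10.99×1.20 = 29.27 kPa.
σ'_h = K_a σ'_v = 0.2358 × 29.27 = 6.901 kPa; u = γ_w × 1.20 = 11.77 kPa.
Total σ_h = 6.901 + 11.77 = 18.67 kPa.

18.7 kPa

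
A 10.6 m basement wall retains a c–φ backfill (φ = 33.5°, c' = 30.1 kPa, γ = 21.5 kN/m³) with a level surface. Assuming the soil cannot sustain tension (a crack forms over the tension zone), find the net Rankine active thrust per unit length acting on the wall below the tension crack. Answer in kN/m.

90.1 kN/m

K_a = 0.2887; √K_a = 0.5373.
Tension-crack depth z_c = 2c/(γ√K_a) = 2×30.1/(21.5×0.5373) = 5.211 m.
σ_a at base = K_a γ H − 2c√K_a = 0.2887×21.5×10.6 − 2×30.1×0.5373 = 33.45 kPa.
P_a = ½ × 33.45 × (H − z_c) = 0.5×33.45×5.389 = 90.13 kN/m.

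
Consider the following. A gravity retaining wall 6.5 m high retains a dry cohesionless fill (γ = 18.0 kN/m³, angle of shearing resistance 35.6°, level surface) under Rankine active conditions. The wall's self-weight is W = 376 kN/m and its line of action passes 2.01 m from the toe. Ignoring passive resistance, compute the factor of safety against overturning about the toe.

3.47

K_a = tan²(45° − 35.6°/2) = 0.2641.
P_a = ½K_aγH² = 0.5×0.2641×18.0×6.5² = 100.4 kN/m, acting at H/3 = 2.167 m above the base.
Overturning moment M_o = P_a × H/3 = 100.4 × 2.167 = 217.6.
Resisting moment M_r = W × 2.01 = 376 × 2.01 = 755.8.
FS_overturning = M_r/M_o = 755.8/217.6 = 3.473.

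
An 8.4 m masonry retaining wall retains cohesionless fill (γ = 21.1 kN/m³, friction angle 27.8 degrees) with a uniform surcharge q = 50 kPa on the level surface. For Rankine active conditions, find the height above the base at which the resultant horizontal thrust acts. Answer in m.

K_a = 0.3639.
Triangular part P₁ = ½K_aγH² = 270.9 at H/3 = 2.800 m; rectangular part P₂ = K_a q H = 152.8 at H/2 = 4.200 m.
ȳ = (P₁·2.800 + P₂·4.200)/(P₁+P₂) = 3.305 m.

3.30 m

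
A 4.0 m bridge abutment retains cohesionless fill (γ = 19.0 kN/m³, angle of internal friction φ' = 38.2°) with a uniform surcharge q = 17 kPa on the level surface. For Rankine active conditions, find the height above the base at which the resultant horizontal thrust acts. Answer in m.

K_a = 0.2358.
Triangular part P₁ = ½K_aγH² = 35.84 at H/3 = 1.333 m; rectangular part P₂ = K_a q H = 16.03 at H/2 = 2.000 m.
ȳ = (P₁·1.333 + P₂·2.000)/(P₁+P₂) = 1.539 m.

1.54 m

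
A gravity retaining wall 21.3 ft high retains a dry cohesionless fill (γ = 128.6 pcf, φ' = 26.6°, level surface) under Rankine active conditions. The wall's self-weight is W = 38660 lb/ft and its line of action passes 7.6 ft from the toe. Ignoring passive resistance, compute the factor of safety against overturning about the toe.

K_a = tan²(45° − 26.6°/2) = 0.3814.
P_a = ½K_aγH² = 0.5×0.3814×128.6×21.3² = 11130 lb/ft, acting at H/3 = 7.100 ft above the base.
Overturning moment M_o = P_a × H/3 = 11130 × 7.100 = 79010.
Resisting moment M_r = W × 7.6 = 38660 × 7.6 = 293800.
FS_overturning = M_r/M_o = 293800/79010 = 3.719.

3.72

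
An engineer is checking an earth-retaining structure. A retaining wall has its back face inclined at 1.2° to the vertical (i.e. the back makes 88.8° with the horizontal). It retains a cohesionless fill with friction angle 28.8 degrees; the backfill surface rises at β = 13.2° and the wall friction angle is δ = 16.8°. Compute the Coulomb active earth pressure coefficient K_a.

0.391

K_a = sin²(α+φ) / [sin²α · sin(α−δ) · (1 + √{sin(φ+δ)sin(φ−β) / (sin(α−δ)sin(α+β))})²].
With α = 88.8°, φ = 28.8°, δ = 16.8°, β = 13.2°: K_a = 0.3905.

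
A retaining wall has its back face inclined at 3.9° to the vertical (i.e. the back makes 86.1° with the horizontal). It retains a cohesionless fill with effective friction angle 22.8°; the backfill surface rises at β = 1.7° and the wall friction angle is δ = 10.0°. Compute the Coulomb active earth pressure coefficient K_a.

K_a = sin²(α+φ) / [sin²α · sin(α−δ) · (1 + √{sin(φ+δ)sin(φ−β) / (sin(α−δ)sin(α+β))})²].
With α = 86.1°, φ = 22.8°, δ = 10.0°, β = 1.7°: K_a = 0.4416.

0.442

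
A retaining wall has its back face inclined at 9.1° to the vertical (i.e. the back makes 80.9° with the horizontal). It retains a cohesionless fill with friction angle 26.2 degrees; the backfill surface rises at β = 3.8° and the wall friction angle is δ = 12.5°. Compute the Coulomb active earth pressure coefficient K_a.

0.444

K_a = sin²(α+φ) / [sin²α · sin(α−δ) · (1 + √{sin(φ+δ)sin(φ−β) / (sin(α−δ)sin(α+β))})²].
With α = 80.9°, φ = 26.2°, δ = 12.5°, β = 3.8°: K_a = 0.4436.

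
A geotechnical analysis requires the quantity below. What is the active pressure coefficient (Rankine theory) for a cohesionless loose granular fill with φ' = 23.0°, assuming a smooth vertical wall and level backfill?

K_a = (1 − sin φ)/(1 + sin φ) = (1 − sin 23.0°)/(1 + sin 23.0°) = 0.4381.

0.438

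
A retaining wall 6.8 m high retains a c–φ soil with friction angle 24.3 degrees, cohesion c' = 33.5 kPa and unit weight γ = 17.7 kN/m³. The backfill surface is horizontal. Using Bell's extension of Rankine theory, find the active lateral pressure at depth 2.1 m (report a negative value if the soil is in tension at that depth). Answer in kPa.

-27.8 kPa

K_a = (1 − sin φ)/(1 + sin φ) = 0.4169.
σ_a = K_a γ z − 2c√K_a = 0.4169×17.7×2.1 − 2×33.5×0.6457 = -27.76 kPa.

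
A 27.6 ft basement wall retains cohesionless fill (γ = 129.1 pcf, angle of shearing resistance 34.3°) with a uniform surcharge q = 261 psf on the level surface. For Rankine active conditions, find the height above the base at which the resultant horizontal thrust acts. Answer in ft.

9.79 ft

K_a = 0.2792.
Triangular part P₁ = ½K_aγH² = 13730 at H/3 = 9.200 ft; rectangular part P₂ = K_a q H = 2011 at H/2 = 13.80 ft.
ȳ = (P₁·9.200 + P₂·13.80)/(P₁+P₂) = 9.788 ft.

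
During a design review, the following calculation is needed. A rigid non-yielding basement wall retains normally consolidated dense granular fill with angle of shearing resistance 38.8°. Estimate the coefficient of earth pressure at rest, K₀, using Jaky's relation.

K₀ = 1 − sin φ' = 1 − sin 38.8° = 0.3734.

0.373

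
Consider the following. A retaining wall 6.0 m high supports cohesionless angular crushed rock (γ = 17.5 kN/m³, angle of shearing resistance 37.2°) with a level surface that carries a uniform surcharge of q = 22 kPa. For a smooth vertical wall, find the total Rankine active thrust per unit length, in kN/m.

K_a = tan²(45° − φ/2) = 0.2464.
Soil triangle: ½ K_a γ H² = 0.5×0.2464×17.5×6.0² = 77.62 kN/m.
Surcharge rectangle: K_a q H = 0.2464×22×6.0 = 32.53 kN/m.
Total = 77.62 + 32.53 = 110.1 kN/m.

110 kN/m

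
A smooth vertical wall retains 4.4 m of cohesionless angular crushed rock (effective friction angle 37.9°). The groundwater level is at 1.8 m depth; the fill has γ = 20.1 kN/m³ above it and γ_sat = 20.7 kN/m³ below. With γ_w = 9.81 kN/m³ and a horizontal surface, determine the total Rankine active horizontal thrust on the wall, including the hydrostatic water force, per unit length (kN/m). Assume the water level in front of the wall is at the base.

72.2 kN/m

K_a = tan²(45° − φ/2) = 0.2389.
γ' = 20.7 − 9.81 = 10.89 kN/m³. Depth below WT = 2.6 m.
σ'_h at WT = K_a γ d_w = 8.645 kPa; at base = 8.645 + K_a γ' × 2.6 = 15.41 kPa.
P₁ (0–1.8 m) = ½×8.645×1.8 = 7.780. P₂ (1.8–4.4 m) = ½(8.645+15.41)×2.6 = 31.27.
P_w = ½ γ_w h₂² = 0.5×9.81×2.6² = 33.16. Total = 7.780+31.27+33.16 = 72.21 kN/m.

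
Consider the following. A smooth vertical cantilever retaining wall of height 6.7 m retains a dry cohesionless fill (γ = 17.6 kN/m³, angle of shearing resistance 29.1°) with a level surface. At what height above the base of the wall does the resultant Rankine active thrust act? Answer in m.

2.23 m

K_a = 0.3456.
The pressure distribution is triangular, so the resultant acts at H/3 above the base = 6.7/3 = 2.233 m.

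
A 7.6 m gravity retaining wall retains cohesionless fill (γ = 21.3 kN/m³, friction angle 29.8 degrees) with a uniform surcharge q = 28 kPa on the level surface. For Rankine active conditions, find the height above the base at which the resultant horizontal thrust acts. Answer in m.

K_a = 0.3360.
Triangular part P₁ = ½K_aγH² = 206.7 at H/3 = 2.533 m; rectangular part P₂ = K_a q H = 71.51 at H/2 = 3.800 m.
ȳ = (P₁·2.533 + P₂·3.800)/(P₁+P₂) = 2.859 m.

2.86 m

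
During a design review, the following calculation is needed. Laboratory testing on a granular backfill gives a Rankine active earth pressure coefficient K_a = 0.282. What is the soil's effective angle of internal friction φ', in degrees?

34.1°

K_a = tan²(45° − φ/2) ⇒ 45° − φ/2 = arctan(√0.282) = 27.97°.
φ = 2(45° − 27.97°) = 34.06°.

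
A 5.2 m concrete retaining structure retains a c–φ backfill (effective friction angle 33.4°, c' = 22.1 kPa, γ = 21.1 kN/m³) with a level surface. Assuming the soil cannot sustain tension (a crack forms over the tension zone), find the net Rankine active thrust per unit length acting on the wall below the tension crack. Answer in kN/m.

5.25 kN/m

K_a = 0.2899; √K_a = 0.5384.
Tension-crack depth z_c = 2c/(γ√K_a) = 2×22.1/(21.1×0.5384) = 3.890 m.
σ_a at base = K_a γ H − 2c√K_a = 0.2899×21.1×5.2 − 2×22.1×0.5384 = 8.011 kPa.
P_a = ½ × 8.011 × (H − z_c) = 0.5×8.011×1.310 = 5.245 kN/m.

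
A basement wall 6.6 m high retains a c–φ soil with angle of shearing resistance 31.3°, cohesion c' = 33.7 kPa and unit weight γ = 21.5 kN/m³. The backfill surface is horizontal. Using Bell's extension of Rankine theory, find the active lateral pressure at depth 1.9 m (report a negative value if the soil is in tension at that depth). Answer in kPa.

K_a = (1 − sin φ)/(1 + sin φ) = 0.3162.
σ_a = K_a γ z − 2c√K_a = 0.3162×21.5×1.9 − 2×33.7×0.5623 = -24.98 kPa.

-25.0 kPa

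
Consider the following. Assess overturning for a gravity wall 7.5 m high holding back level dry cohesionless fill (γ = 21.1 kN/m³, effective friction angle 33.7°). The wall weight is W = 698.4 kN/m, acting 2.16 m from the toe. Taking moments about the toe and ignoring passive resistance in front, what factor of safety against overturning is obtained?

K_a = tan²(45° − 33.7°/2) = 0.2863.
P_a = ½K_aγH² = 0.5×0.2863×21.1×7.5² = 169.9 kN/m, acting at H/3 = 2.500 m above the base.
Overturning moment M_o = P_a × H/3 = 169.9 × 2.500 = 424.8.
Resisting moment M_r = W × 2.16 = 698.4 × 2.16 = 1509.
FS_overturning = M_r/M_o = 1509/424.8 = 3.552.

3.55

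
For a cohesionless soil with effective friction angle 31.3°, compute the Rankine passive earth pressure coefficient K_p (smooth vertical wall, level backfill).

K_p = (1 + sin φ)/(1 − sin φ) = tan²(45° + 31.3°/2) = 3.162.

3.16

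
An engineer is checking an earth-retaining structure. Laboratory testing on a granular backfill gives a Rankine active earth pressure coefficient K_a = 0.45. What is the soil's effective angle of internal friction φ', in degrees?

22.3°

K_a = tan²(45° − φ/2) ⇒ 45° − φ/2 = arctan(√0.45) = 33.85°.
φ = 2(45° − 33.85°) = 22.29°.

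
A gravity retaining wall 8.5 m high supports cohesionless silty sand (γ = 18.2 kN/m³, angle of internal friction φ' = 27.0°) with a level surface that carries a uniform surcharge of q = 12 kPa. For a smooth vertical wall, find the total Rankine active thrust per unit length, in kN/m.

K_a = tan²(45° − φ/2) = 0.3755.
Soil triangle: ½ K_a γ H² = 0.5×0.3755×18.2×8.5² = 246.9 kN/m.
Surcharge rectangle: K_a q H = 0.3755×12×8.5 = 38.30 kN/m.
Total = 246.9 + 38.30 = 285.2 kN/m.

285 kN/m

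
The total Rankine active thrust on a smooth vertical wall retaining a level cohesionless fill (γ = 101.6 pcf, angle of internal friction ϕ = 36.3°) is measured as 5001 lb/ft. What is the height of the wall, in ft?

19.6 ft

K_a = 0.2563. P_a = ½ K_a γ H² ⇒ H = √(2P_a/(K_a γ)).
H = √(2×5001/(0.2563×101.6)) = 19.60 ft.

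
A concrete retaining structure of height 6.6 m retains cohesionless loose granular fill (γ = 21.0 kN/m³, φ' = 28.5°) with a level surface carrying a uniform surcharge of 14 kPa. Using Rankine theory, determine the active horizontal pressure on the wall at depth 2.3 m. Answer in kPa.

22.1 kPa

K_a = (1 − sin φ)/(1 + sin φ) = 0.3540.
σ_v = γz + q = 21.0 × 2.3 + 14 = 62.30 kPa.
σ_h = K_a σ_v = 0.3540 × 62.30 = 22.05 kPa.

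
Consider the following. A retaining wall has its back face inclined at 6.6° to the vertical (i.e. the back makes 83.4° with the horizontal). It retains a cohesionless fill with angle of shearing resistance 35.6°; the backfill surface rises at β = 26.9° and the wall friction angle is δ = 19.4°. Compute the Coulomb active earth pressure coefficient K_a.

0.451

K_a = sin²(α+φ) / [sin²α · sin(α−δ) · (1 + √{sin(φ+δ)sin(φ−β) / (sin(α−δ)sin(α+β))})²].
With α = 83.4°, φ = 35.6°, δ = 19.4°, β = 26.9°: K_a = 0.4507.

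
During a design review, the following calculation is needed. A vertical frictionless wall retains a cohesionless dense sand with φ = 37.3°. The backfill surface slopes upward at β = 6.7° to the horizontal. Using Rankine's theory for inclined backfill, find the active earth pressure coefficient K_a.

0.249

K_a = cos β · (cos β − √(cos²β − cos²φ)) / (cos β + √(cos²β − cos²φ)).
cos β = 0.9932, cos φ = 0.7955, √(cos²β − cos²φ) = 0.5947.
K_a = 0.9932 × (0.9932 − 0.5947)/(0.9932 + 0.5947) = 0.2493.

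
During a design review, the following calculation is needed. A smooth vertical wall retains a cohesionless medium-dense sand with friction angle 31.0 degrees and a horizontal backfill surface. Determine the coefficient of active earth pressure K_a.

K_a = tan²(45° − φ/2) = tan²(29.50°) = 0.3201.

0.320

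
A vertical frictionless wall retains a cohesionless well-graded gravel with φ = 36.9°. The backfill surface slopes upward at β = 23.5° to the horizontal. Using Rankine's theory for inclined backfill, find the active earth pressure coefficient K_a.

K_a = cos β · (cos β − √(cos²β − cos²φ)) / (cos β + √(cos²β − cos²φ)).
cos β = 0.9171, cos φ = 0.7997, √(cos²β − cos²φ) = 0.4489.
K_a = 0.9171 × (0.9171 − 0.4489)/(0.9171 + 0.4489) = 0.3143.

0.314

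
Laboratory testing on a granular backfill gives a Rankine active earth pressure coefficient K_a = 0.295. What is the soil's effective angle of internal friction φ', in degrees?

K_a = tan²(45° − φ/2) ⇒ 45° − φ/2 = arctan(√0.295) = 28.51°.
φ = 2(45° − 28.51°) = 32.98°.

33.0°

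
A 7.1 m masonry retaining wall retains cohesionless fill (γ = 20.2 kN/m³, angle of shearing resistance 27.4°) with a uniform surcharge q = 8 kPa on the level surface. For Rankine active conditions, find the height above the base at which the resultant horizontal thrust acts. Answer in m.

2.49 m

K_a = 0.3697.
Triangular part P₁ = ½K_aγH² = 188.2 at H/3 = 2.367 m; rectangular part P₂ = K_a q H = 21.00 at H/2 = 3.550 m.
ȳ = (P₁·2.367 + P₂·3.550)/(P₁+P₂) = 2.485 m.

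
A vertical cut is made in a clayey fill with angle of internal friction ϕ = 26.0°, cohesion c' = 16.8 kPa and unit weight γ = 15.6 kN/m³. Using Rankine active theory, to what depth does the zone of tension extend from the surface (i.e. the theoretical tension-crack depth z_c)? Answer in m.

3.45 m

K_a = tan²(45° − 26.0°/2) = 0.3905; √K_a = 0.6249.
The active pressure is zero where K_a γ z = 2c√K_a, so z_c = 2c/(γ√K_a) = 2×16.8/(15.6×0.6249) = 3.447 m.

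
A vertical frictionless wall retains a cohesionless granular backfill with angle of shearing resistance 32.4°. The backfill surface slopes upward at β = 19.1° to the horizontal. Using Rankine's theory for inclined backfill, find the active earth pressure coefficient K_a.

K_a = cos β · (cos β − √(cos²β − cos²φ)) / (cos β + √(cos²β − cos²φ)).
cos β = 0.9449, cos φ = 0.8443, √(cos²β − cos²φ) = 0.4243.
K_a = 0.9449 × (0.9449 − 0.4243)/(0.9449 + 0.4243) = 0.3593.

0.359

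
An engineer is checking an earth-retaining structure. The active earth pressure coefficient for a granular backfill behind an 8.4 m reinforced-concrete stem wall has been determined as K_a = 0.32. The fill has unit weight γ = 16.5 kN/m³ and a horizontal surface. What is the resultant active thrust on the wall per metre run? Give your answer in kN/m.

P = ½ K_a γ H² = 0.5 × 0.32 × 16.5 × 8.4² = 186.3 kN/m.

186 kN/m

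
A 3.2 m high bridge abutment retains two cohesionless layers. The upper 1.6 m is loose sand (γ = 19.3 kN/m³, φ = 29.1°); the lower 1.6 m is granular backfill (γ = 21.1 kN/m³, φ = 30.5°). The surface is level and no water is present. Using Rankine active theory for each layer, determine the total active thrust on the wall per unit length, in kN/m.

33.5 kN/m

K_a1 = tan²(45°−29.1°/2) = 0.3456; K_a2 = tan²(45°−30.5°/2) = 0.3267.
Layer 1: σ at base = K_a1 γ₁ h₁ = 10.67 kPa; P₁ = ½×10.67×1.6 = 8.537.
Layer 2: σ_v at top = γ₁h₁ = 30.88; σ_h top = K_a2×30.88 = 10.09; σ_h base = K_a2×(30.88+21.1×1.6) = 21.12.
P₂ = ½(10.09+21.12)×1.6 = 24.96. Total P_a = 8.537+24.96 = 33.50 kN/m.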